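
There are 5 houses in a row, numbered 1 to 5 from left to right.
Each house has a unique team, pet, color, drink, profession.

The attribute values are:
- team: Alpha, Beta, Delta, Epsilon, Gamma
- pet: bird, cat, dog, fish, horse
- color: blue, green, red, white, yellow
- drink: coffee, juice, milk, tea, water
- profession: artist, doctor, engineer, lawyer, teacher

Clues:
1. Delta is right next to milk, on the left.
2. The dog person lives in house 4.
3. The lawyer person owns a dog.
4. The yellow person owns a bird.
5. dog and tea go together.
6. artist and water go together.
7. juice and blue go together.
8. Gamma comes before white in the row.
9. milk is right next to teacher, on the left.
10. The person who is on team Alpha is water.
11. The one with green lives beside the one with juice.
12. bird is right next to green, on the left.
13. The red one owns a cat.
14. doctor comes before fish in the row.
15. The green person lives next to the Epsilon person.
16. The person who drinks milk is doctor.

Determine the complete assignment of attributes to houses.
Solution:

House | Team | Pet | Color | Drink | Profession
-----------------------------------------------
  1   | Delta | bird | yellow | coffee | engineer
  2   | Gamma | horse | green | milk | doctor
  3   | Epsilon | fish | blue | juice | teacher
  4   | Beta | dog | white | tea | lawyer
  5   | Alpha | cat | red | water | artist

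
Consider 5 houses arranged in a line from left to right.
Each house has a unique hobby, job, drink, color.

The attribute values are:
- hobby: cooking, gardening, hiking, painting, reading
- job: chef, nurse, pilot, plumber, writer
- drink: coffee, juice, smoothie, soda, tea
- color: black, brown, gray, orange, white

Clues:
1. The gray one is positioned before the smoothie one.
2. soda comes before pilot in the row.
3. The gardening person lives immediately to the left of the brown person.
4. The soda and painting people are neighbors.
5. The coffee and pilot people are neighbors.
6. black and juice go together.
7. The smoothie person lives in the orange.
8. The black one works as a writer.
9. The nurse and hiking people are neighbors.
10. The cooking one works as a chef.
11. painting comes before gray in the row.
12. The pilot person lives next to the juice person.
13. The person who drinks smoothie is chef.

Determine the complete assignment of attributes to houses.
Solution:

House | Hobby | Job | Drink | Color
-----------------------------------
  1   | gardening | plumber | soda | white
  2   | painting | nurse | coffee | brown
  3   | hiking | pilot | tea | gray
  4   | reading | writer | juice | black
  5   | cooking | chef | smoothie | orange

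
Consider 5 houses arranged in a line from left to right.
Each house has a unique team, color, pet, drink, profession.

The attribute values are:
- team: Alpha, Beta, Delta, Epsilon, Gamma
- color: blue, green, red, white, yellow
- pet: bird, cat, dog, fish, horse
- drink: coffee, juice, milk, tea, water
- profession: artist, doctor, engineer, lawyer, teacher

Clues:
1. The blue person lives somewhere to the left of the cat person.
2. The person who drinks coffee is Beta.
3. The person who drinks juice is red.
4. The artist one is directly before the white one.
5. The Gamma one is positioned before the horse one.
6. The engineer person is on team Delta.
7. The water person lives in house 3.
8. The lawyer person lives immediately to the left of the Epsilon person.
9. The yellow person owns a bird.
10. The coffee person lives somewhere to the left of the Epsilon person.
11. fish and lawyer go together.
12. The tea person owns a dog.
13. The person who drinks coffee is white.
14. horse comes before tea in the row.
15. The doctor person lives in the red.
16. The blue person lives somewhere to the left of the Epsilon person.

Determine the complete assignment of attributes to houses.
Solution:

House | Team | Color | Pet | Drink | Profession
-----------------------------------------------
  1   | Gamma | yellow | bird | milk | artist
  2   | Beta | white | horse | coffee | teacher
  3   | Alpha | blue | fish | water | lawyer
  4   | Epsilon | red | cat | juice | doctor
  5   | Delta | green | dog | tea | engineer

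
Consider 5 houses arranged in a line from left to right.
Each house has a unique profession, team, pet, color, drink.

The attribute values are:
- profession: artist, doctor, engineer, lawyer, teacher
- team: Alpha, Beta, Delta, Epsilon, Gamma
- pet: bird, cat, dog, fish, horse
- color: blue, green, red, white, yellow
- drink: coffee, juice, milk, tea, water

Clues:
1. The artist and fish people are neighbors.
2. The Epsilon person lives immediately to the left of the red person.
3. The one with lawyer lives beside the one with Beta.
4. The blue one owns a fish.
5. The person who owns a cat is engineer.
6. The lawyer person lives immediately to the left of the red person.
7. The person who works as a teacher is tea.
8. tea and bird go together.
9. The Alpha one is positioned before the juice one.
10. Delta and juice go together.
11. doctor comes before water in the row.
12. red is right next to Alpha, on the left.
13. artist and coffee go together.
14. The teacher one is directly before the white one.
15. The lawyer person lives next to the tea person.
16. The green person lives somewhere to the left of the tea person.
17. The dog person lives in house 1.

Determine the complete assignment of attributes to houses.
Solution:

House | Profession | Team | Pet | Color | Drink
-----------------------------------------------
  1   | lawyer | Epsilon | dog | green | milk
  2   | teacher | Beta | bird | red | tea
  3   | artist | Alpha | horse | white | coffee
  4   | doctor | Delta | fish | blue | juice
  5   | engineer | Gamma | cat | yellow | water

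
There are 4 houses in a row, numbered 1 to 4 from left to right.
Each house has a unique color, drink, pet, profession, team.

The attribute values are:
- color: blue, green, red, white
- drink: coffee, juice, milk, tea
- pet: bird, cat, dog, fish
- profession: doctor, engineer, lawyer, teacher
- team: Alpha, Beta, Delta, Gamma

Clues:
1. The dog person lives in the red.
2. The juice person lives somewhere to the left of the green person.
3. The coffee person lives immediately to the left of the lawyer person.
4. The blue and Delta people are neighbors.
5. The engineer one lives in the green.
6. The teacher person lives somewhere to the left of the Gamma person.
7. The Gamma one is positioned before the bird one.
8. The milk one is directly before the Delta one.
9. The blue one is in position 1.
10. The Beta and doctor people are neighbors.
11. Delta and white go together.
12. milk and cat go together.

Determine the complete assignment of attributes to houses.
Solution:

House | Color | Drink | Pet | Profession | Team
-----------------------------------------------
  1   | blue | milk | cat | teacher | Beta
  2   | white | coffee | fish | doctor | Delta
  3   | red | juice | dog | lawyer | Gamma
  4   | green | tea | bird | engineer | Alpha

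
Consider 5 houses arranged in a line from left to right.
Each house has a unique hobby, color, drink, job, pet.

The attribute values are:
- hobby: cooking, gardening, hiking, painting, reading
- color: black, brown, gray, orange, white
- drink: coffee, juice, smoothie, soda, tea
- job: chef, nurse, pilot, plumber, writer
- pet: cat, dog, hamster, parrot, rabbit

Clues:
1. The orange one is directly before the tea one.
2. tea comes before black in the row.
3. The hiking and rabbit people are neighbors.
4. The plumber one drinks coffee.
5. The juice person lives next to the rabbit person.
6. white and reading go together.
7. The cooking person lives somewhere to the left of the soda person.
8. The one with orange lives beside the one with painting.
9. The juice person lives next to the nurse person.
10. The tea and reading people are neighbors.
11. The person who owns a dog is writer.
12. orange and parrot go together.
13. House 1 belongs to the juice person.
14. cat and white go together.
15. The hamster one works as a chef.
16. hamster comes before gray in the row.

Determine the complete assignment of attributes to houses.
Solution:

House | Hobby | Color | Drink | Job | Pet
-----------------------------------------
  1   | hiking | orange | juice | pilot | parrot
  2   | painting | brown | tea | nurse | rabbit
  3   | reading | white | coffee | plumber | cat
  4   | cooking | black | smoothie | chef | hamster
  5   | gardening | gray | soda | writer | dog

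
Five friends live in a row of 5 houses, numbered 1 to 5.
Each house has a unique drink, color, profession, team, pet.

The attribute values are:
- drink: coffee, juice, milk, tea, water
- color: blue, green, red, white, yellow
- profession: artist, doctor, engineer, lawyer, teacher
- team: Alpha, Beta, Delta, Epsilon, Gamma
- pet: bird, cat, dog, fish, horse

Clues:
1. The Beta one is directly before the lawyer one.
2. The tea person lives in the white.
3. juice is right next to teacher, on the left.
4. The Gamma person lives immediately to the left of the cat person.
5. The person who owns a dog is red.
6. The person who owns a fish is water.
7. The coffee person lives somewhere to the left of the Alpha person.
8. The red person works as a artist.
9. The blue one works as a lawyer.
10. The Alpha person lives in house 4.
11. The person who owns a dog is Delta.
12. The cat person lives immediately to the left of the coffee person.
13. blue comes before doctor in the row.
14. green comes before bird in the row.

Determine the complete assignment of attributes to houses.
Solution:

House | Drink | Color | Profession | Team | Pet
-----------------------------------------------
  1   | juice | green | engineer | Gamma | horse
  2   | tea | white | teacher | Beta | cat
  3   | coffee | blue | lawyer | Epsilon | bird
  4   | water | yellow | doctor | Alpha | fish
  5   | milk | red | artist | Delta | dog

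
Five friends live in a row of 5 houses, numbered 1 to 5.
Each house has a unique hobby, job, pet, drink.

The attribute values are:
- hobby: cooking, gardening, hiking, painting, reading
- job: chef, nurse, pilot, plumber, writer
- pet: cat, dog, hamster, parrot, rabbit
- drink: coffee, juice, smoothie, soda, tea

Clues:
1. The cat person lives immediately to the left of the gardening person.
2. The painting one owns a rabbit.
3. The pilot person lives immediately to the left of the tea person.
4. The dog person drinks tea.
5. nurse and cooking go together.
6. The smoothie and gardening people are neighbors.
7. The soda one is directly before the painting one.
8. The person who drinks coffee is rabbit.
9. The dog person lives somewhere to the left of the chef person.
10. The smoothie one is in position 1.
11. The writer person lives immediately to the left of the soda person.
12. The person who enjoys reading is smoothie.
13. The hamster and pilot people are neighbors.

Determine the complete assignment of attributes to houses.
Solution:

House | Hobby | Job | Pet | Drink
---------------------------------
  1   | reading | writer | cat | smoothie
  2   | gardening | plumber | hamster | soda
  3   | painting | pilot | rabbit | coffee
  4   | cooking | nurse | dog | tea
  5   | hiking | chef | parrot | juice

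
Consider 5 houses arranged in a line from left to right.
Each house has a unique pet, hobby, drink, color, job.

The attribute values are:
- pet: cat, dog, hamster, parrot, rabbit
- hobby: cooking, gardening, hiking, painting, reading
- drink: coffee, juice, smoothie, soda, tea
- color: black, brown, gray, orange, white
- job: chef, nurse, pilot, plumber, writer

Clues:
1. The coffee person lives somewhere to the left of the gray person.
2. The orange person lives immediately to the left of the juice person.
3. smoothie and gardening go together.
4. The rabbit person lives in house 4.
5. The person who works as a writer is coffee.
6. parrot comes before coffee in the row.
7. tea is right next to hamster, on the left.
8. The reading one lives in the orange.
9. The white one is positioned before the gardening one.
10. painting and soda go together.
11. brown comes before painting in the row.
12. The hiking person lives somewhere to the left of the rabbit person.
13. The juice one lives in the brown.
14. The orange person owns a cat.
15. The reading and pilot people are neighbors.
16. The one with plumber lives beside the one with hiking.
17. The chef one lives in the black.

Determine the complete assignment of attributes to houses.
Solution:

House | Pet | Hobby | Drink | Color | Job
-----------------------------------------
  1   | cat | reading | tea | orange | plumber
  2   | hamster | hiking | juice | brown | pilot
  3   | parrot | painting | soda | black | chef
  4   | rabbit | cooking | coffee | white | writer
  5   | dog | gardening | smoothie | gray | nurse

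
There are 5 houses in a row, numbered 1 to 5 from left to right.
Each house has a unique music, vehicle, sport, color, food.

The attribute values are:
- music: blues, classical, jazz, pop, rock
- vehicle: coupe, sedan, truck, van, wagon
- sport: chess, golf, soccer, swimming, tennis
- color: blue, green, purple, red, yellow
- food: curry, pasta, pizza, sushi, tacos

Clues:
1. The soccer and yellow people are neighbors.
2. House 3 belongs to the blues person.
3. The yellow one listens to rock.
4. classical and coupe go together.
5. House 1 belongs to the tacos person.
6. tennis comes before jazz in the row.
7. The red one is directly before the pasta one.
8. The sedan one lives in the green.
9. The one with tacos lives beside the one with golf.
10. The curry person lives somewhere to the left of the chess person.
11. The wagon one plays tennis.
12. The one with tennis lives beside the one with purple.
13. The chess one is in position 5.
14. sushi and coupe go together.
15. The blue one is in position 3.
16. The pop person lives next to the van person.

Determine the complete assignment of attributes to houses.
Solution:

House | Music | Vehicle | Sport | Color | Food
----------------------------------------------
  1   | pop | truck | soccer | red | tacos
  2   | rock | van | golf | yellow | pasta
  3   | blues | wagon | tennis | blue | curry
  4   | classical | coupe | swimming | purple | sushi
  5   | jazz | sedan | chess | green | pizza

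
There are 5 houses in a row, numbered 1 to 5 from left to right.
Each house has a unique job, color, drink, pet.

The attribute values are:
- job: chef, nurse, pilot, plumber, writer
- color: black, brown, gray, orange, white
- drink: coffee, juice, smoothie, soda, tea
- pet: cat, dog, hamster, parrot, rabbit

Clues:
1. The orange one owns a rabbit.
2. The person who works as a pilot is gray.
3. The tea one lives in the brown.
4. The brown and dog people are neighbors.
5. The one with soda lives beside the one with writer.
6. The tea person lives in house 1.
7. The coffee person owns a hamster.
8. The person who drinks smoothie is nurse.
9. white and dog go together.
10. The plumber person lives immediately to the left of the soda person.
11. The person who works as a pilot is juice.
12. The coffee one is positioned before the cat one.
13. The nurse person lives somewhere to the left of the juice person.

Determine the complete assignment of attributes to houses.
Solution:

House | Job | Color | Drink | Pet
---------------------------------
  1   | plumber | brown | tea | parrot
  2   | chef | white | soda | dog
  3   | writer | black | coffee | hamster
  4   | nurse | orange | smoothie | rabbit
  5   | pilot | gray | juice | cat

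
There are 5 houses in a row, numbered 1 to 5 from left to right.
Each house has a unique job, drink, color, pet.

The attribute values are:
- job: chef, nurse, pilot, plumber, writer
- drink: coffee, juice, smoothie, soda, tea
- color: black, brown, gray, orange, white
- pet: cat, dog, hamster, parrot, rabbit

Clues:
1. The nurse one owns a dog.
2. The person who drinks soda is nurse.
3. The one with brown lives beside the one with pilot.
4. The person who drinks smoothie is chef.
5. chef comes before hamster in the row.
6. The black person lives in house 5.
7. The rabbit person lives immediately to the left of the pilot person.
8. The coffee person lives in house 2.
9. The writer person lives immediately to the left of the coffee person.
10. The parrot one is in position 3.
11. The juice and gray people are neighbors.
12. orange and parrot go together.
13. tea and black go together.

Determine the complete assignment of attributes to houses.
Solution:

House | Job | Drink | Color | Pet
---------------------------------
  1   | writer | juice | brown | rabbit
  2   | pilot | coffee | gray | cat
  3   | chef | smoothie | orange | parrot
  4   | nurse | soda | white | dog
  5   | plumber | tea | black | hamster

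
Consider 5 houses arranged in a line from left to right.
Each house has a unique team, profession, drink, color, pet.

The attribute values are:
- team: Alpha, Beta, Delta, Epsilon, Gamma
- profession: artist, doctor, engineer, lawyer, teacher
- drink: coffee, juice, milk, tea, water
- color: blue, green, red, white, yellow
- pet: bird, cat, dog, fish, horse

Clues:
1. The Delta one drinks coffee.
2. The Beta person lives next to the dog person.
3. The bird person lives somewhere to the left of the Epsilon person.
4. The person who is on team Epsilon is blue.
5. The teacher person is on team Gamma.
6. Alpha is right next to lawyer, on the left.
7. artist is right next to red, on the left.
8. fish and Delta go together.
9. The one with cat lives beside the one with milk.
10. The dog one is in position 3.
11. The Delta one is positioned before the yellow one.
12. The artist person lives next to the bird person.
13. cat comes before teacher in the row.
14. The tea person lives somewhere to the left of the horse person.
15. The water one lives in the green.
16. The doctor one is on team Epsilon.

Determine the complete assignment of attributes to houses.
Solution:

House | Team | Profession | Drink | Color | Pet
-----------------------------------------------
  1   | Alpha | artist | water | green | cat
  2   | Beta | lawyer | milk | red | bird
  3   | Epsilon | doctor | tea | blue | dog
  4   | Delta | engineer | coffee | white | fish
  5   | Gamma | teacher | juice | yellow | horse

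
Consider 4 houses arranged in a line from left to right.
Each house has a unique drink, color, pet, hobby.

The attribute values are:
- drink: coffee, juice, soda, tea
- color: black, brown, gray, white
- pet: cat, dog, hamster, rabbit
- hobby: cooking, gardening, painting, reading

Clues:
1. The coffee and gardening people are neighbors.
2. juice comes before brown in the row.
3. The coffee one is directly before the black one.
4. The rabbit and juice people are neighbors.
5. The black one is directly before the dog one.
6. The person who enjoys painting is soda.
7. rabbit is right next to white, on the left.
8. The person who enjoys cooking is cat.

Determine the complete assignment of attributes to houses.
Solution:

House | Drink | Color | Pet | Hobby
-----------------------------------
  1   | coffee | gray | cat | cooking
  2   | tea | black | rabbit | gardening
  3   | juice | white | dog | reading
  4   | soda | brown | hamster | painting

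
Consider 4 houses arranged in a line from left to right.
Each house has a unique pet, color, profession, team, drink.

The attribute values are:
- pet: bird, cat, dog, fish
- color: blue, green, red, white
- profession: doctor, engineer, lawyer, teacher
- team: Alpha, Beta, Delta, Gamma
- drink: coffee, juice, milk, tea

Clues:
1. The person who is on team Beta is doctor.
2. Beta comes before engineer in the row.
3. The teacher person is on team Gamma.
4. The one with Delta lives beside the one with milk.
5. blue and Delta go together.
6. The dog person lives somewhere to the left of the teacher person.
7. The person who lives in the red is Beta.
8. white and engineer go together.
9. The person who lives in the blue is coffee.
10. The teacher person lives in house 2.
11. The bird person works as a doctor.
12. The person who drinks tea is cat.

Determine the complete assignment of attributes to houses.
Solution:

House | Pet | Color | Profession | Team | Drink
-----------------------------------------------
  1   | dog | blue | lawyer | Delta | coffee
  2   | fish | green | teacher | Gamma | milk
  3   | bird | red | doctor | Beta | juice
  4   | cat | white | engineer | Alpha | tea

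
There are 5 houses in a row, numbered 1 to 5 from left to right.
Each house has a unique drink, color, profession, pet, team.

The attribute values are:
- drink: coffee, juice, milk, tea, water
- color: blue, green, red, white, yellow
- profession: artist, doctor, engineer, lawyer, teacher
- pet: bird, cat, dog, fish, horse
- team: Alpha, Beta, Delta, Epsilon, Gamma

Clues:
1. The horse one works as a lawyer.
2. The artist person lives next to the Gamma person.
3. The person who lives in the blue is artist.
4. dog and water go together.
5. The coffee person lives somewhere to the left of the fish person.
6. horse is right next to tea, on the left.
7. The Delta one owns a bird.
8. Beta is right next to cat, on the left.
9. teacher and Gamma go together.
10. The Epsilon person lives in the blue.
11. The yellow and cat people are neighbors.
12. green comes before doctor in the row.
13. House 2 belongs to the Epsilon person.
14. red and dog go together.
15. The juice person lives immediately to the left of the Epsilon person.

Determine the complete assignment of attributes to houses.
Solution:

House | Drink | Color | Profession | Pet | Team
-----------------------------------------------
  1   | juice | yellow | lawyer | horse | Beta
  2   | tea | blue | artist | cat | Epsilon
  3   | water | red | teacher | dog | Gamma
  4   | coffee | green | engineer | bird | Delta
  5   | milk | white | doctor | fish | Alpha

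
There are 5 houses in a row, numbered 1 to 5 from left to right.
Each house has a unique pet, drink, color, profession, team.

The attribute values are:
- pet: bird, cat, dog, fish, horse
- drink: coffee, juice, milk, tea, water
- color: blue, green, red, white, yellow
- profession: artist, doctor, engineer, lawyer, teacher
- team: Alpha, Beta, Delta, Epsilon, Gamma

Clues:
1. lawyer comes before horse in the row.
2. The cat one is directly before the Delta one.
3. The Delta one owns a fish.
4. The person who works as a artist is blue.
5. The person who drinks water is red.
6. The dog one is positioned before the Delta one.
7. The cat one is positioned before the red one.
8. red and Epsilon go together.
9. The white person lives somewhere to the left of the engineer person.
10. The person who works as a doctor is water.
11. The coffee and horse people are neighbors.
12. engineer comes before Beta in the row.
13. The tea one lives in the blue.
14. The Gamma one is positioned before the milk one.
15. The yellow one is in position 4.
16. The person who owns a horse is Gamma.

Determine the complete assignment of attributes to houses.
Solution:

House | Pet | Drink | Color | Profession | Team
-----------------------------------------------
  1   | dog | coffee | white | lawyer | Alpha
  2   | horse | juice | green | engineer | Gamma
  3   | cat | tea | blue | artist | Beta
  4   | fish | milk | yellow | teacher | Delta
  5   | bird | water | red | doctor | Epsilon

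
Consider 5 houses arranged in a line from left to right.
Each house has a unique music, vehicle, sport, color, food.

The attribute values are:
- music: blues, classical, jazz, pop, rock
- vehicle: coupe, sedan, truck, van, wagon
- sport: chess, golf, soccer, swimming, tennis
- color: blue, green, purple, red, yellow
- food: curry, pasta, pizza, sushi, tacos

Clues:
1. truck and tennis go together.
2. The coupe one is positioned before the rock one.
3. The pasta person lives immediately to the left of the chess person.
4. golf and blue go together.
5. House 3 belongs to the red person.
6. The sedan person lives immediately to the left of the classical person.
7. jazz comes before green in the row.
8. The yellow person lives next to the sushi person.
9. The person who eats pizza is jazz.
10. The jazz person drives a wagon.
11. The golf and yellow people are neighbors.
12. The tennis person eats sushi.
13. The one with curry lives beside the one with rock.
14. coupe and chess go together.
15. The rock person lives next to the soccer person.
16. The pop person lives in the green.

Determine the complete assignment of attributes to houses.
Solution:

House | Music | Vehicle | Sport | Color | Food
----------------------------------------------
  1   | blues | sedan | golf | blue | pasta
  2   | classical | coupe | chess | yellow | curry
  3   | rock | truck | tennis | red | sushi
  4   | jazz | wagon | soccer | purple | pizza
  5   | pop | van | swimming | green | tacos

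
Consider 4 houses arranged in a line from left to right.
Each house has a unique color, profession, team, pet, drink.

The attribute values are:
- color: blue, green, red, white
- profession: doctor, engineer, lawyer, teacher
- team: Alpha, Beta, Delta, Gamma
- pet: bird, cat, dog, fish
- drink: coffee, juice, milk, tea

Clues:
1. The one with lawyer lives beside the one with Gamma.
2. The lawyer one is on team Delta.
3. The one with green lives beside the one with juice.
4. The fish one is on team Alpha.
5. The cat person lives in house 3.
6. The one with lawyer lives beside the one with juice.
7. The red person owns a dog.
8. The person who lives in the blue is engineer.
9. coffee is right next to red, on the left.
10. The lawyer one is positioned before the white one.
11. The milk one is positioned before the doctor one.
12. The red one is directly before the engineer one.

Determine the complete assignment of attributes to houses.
Solution:

House | Color | Profession | Team | Pet | Drink
-----------------------------------------------
  1   | green | lawyer | Delta | bird | coffee
  2   | red | teacher | Gamma | dog | juice
  3   | blue | engineer | Beta | cat | milk
  4   | white | doctor | Alpha | fish | tea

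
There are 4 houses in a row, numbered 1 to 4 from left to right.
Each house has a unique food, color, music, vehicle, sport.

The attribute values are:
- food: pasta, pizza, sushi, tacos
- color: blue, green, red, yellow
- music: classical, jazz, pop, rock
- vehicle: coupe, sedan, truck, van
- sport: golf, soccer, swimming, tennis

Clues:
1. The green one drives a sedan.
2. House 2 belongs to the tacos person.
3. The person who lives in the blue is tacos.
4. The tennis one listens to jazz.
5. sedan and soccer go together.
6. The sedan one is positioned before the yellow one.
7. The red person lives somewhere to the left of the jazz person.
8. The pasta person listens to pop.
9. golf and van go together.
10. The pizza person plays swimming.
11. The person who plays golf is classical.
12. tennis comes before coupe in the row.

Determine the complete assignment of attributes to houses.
Solution:

House | Food | Color | Music | Vehicle | Sport
----------------------------------------------
  1   | sushi | red | classical | van | golf
  2   | tacos | blue | jazz | truck | tennis
  3   | pasta | green | pop | sedan | soccer
  4   | pizza | yellow | rock | coupe | swimming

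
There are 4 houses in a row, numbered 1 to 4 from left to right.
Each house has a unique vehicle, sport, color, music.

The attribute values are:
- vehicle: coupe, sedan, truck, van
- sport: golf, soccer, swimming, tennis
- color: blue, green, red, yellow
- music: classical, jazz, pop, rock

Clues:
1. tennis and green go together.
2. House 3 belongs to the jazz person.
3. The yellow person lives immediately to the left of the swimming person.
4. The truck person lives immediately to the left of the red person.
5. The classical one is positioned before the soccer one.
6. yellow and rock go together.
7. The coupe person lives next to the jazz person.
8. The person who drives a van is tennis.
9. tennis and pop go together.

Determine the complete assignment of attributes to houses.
Solution:

House | Vehicle | Sport | Color | Music
---------------------------------------
  1   | truck | golf | yellow | rock
  2   | coupe | swimming | red | classical
  3   | sedan | soccer | blue | jazz
  4   | van | tennis | green | pop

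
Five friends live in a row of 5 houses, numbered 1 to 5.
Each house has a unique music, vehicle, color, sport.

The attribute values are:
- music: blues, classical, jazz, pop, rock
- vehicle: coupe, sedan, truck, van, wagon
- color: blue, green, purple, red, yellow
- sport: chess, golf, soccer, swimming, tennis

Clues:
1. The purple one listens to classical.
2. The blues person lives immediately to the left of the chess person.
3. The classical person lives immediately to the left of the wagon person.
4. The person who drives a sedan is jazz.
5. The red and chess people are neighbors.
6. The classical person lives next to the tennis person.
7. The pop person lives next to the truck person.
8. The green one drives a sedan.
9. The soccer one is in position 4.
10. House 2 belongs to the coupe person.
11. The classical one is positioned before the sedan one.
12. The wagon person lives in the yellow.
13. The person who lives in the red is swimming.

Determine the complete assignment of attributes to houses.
Solution:

House | Music | Vehicle | Color | Sport
---------------------------------------
  1   | blues | van | red | swimming
  2   | classical | coupe | purple | chess
  3   | pop | wagon | yellow | tennis
  4   | rock | truck | blue | soccer
  5   | jazz | sedan | green | golf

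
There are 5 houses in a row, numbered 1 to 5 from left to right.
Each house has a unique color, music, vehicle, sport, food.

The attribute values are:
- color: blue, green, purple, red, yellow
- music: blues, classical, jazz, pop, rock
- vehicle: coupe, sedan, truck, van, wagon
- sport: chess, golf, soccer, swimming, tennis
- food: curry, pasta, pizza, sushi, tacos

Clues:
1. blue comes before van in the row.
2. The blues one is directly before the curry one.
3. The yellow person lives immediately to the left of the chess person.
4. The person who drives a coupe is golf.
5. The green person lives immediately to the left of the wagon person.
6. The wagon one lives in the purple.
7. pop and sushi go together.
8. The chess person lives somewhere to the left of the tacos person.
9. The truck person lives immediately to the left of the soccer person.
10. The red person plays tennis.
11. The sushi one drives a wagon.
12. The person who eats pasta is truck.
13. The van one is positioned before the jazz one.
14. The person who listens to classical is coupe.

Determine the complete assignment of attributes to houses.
Solution:

House | Color | Music | Vehicle | Sport | Food
----------------------------------------------
  1   | yellow | classical | coupe | golf | pizza
  2   | blue | blues | truck | chess | pasta
  3   | green | rock | van | soccer | curry
  4   | purple | pop | wagon | swimming | sushi
  5   | red | jazz | sedan | tennis | tacos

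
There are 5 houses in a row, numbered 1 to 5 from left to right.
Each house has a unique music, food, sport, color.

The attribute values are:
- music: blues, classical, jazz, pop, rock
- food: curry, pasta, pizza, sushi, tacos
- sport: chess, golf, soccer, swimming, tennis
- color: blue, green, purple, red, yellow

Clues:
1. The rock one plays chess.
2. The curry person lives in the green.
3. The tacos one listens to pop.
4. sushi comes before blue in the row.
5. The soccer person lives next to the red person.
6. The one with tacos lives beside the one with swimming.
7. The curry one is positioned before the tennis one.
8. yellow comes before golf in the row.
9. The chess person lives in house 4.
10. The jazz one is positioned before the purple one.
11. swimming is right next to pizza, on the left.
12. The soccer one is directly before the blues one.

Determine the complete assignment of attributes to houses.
Solution:

House | Music | Food | Sport | Color
------------------------------------
  1   | pop | tacos | soccer | yellow
  2   | blues | sushi | swimming | red
  3   | jazz | pizza | golf | blue
  4   | rock | curry | chess | green
  5   | classical | pasta | tennis | purple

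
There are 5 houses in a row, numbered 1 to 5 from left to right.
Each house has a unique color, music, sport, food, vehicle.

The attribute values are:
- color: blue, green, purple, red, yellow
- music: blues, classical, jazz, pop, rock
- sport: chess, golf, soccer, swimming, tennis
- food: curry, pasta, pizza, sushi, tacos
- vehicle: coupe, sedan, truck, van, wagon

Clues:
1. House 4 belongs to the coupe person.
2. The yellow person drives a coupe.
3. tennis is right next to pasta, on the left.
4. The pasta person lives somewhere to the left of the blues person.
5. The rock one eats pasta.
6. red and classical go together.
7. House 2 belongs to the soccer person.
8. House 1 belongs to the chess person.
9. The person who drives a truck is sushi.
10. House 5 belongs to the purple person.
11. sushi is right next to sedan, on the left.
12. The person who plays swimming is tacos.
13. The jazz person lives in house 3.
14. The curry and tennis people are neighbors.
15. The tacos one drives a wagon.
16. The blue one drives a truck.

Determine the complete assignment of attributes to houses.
Solution:

House | Color | Music | Sport | Food | Vehicle
----------------------------------------------
  1   | blue | pop | chess | sushi | truck
  2   | red | classical | soccer | curry | sedan
  3   | green | jazz | tennis | pizza | van
  4   | yellow | rock | golf | pasta | coupe
  5   | purple | blues | swimming | tacos | wagon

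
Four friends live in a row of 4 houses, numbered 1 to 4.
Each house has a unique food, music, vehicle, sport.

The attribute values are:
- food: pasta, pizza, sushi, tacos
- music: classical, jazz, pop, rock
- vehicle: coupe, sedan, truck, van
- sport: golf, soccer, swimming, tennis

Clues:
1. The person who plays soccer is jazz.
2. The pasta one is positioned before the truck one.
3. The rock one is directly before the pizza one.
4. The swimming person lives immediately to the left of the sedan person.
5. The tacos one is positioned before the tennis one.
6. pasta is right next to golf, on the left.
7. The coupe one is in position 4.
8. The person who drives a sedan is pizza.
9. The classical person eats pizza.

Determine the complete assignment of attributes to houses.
Solution:

House | Food | Music | Vehicle | Sport
--------------------------------------
  1   | pasta | rock | van | swimming
  2   | pizza | classical | sedan | golf
  3   | tacos | jazz | truck | soccer
  4   | sushi | pop | coupe | tennis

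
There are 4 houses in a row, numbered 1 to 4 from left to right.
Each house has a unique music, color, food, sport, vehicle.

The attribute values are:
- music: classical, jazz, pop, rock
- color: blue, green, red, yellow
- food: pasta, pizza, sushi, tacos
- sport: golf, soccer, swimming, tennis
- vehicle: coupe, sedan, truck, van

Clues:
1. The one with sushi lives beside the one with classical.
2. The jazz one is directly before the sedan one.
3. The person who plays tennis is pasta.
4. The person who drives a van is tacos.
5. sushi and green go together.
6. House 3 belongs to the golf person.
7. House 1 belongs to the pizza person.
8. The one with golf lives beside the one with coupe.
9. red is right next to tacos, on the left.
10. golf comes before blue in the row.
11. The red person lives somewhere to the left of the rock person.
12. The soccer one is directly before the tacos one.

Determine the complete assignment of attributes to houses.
Solution:

House | Music | Color | Food | Sport | Vehicle
----------------------------------------------
  1   | pop | red | pizza | soccer | truck
  2   | jazz | yellow | tacos | swimming | van
  3   | rock | green | sushi | golf | sedan
  4   | classical | blue | pasta | tennis | coupe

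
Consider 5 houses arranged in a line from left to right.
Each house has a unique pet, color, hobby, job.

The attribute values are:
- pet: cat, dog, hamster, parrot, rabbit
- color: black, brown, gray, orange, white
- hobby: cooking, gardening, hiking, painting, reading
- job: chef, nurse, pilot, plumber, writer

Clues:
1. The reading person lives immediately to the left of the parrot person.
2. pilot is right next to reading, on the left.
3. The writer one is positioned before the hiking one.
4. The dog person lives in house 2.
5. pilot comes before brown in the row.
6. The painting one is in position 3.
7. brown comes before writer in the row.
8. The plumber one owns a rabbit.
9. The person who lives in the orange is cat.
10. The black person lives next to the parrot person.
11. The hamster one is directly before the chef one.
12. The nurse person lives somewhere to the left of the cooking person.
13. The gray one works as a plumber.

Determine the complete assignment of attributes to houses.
Solution:

House | Pet | Color | Hobby | Job
---------------------------------
  1   | hamster | white | gardening | pilot
  2   | dog | black | reading | chef
  3   | parrot | brown | painting | nurse
  4   | cat | orange | cooking | writer
  5   | rabbit | gray | hiking | plumber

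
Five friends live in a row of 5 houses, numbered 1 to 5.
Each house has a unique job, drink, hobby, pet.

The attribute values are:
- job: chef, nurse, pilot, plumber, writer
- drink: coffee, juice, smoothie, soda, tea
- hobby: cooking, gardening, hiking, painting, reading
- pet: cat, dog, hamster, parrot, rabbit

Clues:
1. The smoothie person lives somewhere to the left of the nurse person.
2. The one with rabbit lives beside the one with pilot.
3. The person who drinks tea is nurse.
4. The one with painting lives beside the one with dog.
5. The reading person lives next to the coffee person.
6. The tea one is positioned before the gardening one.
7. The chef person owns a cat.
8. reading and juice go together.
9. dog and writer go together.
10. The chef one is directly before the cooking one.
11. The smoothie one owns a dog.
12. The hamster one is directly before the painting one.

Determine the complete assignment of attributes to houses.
Solution:

House | Job | Drink | Hobby | Pet
---------------------------------
  1   | plumber | juice | reading | hamster
  2   | chef | coffee | painting | cat
  3   | writer | smoothie | cooking | dog
  4   | nurse | tea | hiking | rabbit
  5   | pilot | soda | gardening | parrot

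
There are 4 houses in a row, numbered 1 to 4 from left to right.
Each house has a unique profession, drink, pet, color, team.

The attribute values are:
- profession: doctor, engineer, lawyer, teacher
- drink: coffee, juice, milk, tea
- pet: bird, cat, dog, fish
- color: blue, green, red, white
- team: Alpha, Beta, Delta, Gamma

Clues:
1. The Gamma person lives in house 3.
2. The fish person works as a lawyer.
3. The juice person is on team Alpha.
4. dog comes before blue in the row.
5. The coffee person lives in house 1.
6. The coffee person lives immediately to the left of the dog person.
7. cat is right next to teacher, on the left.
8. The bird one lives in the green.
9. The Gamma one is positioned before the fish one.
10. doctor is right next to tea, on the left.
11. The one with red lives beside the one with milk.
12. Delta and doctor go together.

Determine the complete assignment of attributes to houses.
Solution:

House | Profession | Drink | Pet | Color | Team
-----------------------------------------------
  1   | doctor | coffee | cat | white | Delta
  2   | teacher | tea | dog | red | Beta
  3   | engineer | milk | bird | green | Gamma
  4   | lawyer | juice | fish | blue | Alpha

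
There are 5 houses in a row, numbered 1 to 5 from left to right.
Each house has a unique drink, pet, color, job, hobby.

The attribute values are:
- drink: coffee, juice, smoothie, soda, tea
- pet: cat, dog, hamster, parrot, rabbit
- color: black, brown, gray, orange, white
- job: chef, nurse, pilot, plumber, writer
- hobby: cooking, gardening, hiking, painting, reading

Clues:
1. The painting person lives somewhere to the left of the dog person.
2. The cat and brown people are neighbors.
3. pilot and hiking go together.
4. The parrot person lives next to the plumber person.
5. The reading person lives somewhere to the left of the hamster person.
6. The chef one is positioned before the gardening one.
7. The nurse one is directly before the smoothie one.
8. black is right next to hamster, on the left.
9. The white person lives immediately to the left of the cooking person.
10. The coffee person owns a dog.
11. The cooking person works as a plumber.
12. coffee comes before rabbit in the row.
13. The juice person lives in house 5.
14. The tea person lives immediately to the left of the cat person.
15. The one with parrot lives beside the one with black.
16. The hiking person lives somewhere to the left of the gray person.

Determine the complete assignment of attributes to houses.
Solution:

House | Drink | Pet | Color | Job | Hobby
-----------------------------------------
  1   | tea | parrot | white | nurse | reading
  2   | smoothie | cat | black | plumber | cooking
  3   | soda | hamster | brown | chef | painting
  4   | coffee | dog | orange | pilot | hiking
  5   | juice | rabbit | gray | writer | gardening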